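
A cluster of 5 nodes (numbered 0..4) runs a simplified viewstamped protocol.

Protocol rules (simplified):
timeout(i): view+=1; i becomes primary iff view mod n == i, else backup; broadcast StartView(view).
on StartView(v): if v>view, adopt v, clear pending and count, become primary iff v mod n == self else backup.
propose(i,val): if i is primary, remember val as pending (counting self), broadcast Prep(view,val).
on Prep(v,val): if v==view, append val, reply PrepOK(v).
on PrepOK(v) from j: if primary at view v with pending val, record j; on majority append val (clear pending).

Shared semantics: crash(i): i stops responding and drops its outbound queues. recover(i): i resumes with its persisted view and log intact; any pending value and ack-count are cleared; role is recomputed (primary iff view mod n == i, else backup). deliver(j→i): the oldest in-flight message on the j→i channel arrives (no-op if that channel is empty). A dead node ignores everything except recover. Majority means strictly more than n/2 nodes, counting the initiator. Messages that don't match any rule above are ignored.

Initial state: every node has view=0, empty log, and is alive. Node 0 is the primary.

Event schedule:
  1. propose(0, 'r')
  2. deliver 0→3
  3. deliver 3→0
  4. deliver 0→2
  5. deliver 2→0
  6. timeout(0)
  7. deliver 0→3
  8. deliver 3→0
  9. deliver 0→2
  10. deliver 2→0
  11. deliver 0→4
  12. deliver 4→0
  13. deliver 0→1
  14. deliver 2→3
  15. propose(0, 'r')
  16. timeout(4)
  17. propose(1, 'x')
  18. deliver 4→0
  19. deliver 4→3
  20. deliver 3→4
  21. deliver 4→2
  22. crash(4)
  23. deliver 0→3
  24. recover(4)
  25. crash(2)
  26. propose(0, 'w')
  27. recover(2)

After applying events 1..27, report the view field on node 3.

1

step 1 propose(0,'r'): —
step 2 deliver 0→3: 3={back,v=0,log=r}
step 3 deliver 3→0: —
step 4 deliver 0→2: 2={back,v=0,log=r}
step 5 deliver 2→0: 0={prim,v=0,log=r}
step 6 timeout(0): 0={back,v=1,log=r}
step 7 deliver 0→3: 3={back,v=1,log=r}
step 8 deliver 3→0: —
step 9 deliver 0→2: 2={back,v=1,log=r}
step 10 deliver 2→0: —
step 11 deliver 0→4: 4={back,v=0,log=r}
step 12 deliver 4→0: —
step 13 deliver 0→1: 1={back,v=0,log=r}
step 14 deliver 2→3: —
step 15 propose(0,'r'): —
step 16 timeout(4): 4={back,v=1,log=r}
step 17 propose(1,'x'): —
step 18 deliver 4→0: —
step 19 deliver 4→3: —
step 20 deliver 3→4: —
step 21 deliver 4→2: —
step 22 crash(4): 4={✗back,v=1,log=r}
step 23 deliver 0→3: —
step 24 recover(4): 4={back,v=1,log=r}
step 25 crash(2): 2={✗back,v=1,log=r}
step 26 propose(0,'w'): —
step 27 recover(2): 2={back,v=1,log=r}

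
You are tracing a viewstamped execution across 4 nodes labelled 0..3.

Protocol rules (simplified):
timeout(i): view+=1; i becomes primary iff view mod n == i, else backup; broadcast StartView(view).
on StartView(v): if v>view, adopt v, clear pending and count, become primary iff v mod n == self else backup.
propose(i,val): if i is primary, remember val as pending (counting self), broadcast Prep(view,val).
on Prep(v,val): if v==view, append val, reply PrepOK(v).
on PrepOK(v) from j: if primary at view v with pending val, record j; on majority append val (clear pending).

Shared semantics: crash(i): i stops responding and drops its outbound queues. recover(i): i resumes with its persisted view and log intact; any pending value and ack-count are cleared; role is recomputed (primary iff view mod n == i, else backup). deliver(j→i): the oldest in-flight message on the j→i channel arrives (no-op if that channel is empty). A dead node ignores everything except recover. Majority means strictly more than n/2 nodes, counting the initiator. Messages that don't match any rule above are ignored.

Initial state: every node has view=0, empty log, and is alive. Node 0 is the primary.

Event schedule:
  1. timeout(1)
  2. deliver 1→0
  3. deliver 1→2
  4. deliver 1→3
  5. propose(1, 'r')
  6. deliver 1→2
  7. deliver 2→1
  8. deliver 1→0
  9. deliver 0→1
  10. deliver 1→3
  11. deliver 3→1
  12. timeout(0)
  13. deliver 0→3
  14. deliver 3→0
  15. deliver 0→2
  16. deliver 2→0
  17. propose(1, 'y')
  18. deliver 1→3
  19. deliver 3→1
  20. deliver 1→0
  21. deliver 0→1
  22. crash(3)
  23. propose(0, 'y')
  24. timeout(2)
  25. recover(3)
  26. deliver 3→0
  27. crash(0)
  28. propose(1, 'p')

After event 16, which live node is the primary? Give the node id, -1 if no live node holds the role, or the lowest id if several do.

1

e1 timeout(1): 1[prim,v=1,-]
e2 deliver 1→0: 0[back,v=1,-]
e3 deliver 1→2: 2[back,v=1,-]
e4 deliver 1→3: 3[back,v=1,-]
e5 propose(1,'r'): ·
e6 deliver 1→2: 2[back,v=1,r]
e7 deliver 2→1: ·
e8 deliver 1→0: 0[back,v=1,r]
e9 deliver 0→1: 1[prim,v=1,r]
e10 deliver 1→3: 3[back,v=1,r]
e11 deliver 3→1: ·
e12 timeout(0): 0[back,v=2,r]
e13 deliver 0→3: 3[back,v=2,r]
e14 deliver 3→0: ·
e15 deliver 0→2: 2[prim,v=2,r]
e16 deliver 2→0: ·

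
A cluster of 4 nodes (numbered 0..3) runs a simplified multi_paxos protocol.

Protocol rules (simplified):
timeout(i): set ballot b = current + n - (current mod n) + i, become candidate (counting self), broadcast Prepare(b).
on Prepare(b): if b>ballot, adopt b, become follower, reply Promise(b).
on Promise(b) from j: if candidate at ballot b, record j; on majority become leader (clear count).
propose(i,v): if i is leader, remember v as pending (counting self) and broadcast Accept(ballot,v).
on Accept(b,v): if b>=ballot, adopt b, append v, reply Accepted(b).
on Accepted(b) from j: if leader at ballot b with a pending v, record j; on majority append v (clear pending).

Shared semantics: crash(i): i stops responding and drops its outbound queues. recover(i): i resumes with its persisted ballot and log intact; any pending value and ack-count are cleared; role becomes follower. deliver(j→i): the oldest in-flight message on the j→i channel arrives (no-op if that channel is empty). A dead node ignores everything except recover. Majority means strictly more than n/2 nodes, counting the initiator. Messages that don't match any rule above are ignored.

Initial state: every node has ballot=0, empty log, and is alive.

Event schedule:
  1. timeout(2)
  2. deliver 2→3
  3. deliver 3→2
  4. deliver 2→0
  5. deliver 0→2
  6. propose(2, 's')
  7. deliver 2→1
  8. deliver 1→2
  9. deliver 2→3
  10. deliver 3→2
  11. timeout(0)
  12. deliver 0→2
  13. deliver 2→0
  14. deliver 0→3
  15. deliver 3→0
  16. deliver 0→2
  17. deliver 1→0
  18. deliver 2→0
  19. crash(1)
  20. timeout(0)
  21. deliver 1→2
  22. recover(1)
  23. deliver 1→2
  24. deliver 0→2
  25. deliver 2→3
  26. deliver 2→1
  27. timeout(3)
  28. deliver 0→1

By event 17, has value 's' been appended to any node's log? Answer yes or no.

after 1 — timeout(2): n2:cand/b6/[-]
after 2 — deliver 2→3: n3:foll/b6/[-]
after 3 — deliver 3→2: ·
after 4 — deliver 2→0: n0:foll/b6/[-]
after 5 — deliver 0→2: n2:lead/b6/[-]
after 6 — propose(2,'s'): ·
after 7 — deliver 2→1: n1:foll/b6/[-]
after 8 — deliver 1→2: ·
after 9 — deliver 2→3: n3:foll/b6/[s]
after 10 — deliver 3→2: ·
after 11 — timeout(0): n0:cand/b8/[-]
after 12 — deliver 0→2: n2:foll/b8/[-]
after 13 — deliver 2→0: ·
after 14 — deliver 0→3: n3:foll/b8/[s]
after 15 — deliver 3→0: ·
after 16 — deliver 0→2: ·
after 17 — deliver 1→0: ·

yes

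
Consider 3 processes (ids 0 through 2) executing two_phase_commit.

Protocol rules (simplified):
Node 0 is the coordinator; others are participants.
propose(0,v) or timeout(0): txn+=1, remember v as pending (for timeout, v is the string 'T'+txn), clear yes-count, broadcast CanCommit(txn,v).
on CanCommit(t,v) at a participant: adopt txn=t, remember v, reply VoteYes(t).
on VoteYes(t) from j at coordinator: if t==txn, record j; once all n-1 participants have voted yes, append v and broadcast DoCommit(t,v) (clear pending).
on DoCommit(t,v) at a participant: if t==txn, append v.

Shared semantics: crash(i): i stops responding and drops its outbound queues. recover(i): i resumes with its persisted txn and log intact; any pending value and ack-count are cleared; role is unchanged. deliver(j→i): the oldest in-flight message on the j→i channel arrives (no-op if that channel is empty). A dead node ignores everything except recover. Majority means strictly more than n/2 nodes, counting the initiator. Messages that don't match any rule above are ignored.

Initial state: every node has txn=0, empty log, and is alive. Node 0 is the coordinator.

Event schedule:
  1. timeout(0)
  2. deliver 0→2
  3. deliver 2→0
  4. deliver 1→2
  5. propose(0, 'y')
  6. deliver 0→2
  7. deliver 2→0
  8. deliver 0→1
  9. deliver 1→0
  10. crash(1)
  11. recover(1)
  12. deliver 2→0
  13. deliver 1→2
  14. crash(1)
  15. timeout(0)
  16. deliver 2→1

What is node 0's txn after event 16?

3

step 1 timeout(0): 0={coor,t=1,log=-}
step 2 deliver 0→2: 2={part,t=1,log=-}
step 3 deliver 2→0: —
step 4 deliver 1→2: —
step 5 propose(0,'y'): 0={coor,t=2,log=-}
step 6 deliver 0→2: 2={part,t=2,log=-}
step 7 deliver 2→0: —
step 8 deliver 0→1: 1={part,t=1,log=-}
step 9 deliver 1→0: —
step 10 crash(1): 1={✗part,t=1,log=-}
step 11 recover(1): 1={part,t=1,log=-}
step 12 deliver 2→0: —
step 13 deliver 1→2: —
step 14 crash(1): 1={✗part,t=1,log=-}
step 15 timeout(0): 0={coor,t=3,log=-}
step 16 deliver 2→1: —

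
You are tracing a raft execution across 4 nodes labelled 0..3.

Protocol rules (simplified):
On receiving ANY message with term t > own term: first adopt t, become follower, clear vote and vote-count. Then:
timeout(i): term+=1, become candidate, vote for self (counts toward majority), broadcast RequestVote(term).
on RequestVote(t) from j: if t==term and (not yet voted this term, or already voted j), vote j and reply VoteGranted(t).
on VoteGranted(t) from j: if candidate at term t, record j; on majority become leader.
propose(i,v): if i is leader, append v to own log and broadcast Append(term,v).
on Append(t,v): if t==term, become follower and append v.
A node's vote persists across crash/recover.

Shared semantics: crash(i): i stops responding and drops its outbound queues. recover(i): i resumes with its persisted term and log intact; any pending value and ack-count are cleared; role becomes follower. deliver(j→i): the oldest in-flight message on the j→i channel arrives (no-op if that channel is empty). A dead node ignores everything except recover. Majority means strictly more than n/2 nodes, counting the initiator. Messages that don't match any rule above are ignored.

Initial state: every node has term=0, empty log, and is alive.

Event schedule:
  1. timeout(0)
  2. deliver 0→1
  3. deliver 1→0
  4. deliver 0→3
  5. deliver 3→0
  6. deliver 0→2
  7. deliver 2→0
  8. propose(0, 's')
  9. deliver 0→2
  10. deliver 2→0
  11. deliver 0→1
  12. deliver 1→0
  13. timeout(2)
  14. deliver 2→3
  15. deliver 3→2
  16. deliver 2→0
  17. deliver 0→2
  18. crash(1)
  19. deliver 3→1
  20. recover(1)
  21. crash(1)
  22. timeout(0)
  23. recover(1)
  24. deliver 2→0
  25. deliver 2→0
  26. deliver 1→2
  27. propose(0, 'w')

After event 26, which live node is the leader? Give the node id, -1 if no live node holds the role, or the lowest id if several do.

[1] timeout(0) → N0(cand t1 [-])
[2] deliver 0→1 → N1(foll t1 [-])
[3] deliver 1→0 → ∅
[4] deliver 0→3 → N3(foll t1 [-])
[5] deliver 3→0 → N0(lead t1 [-])
[6] deliver 0→2 → N2(foll t1 [-])
[7] deliver 2→0 → ∅
[8] propose(0,'s') → N0(lead t1 [s])
[9] deliver 0→2 → N2(foll t1 [s])
[10] deliver 2→0 → ∅
[11] deliver 0→1 → N1(foll t1 [s])
[12] deliver 1→0 → ∅
[13] timeout(2) → N2(cand t2 [s])
[14] deliver 2→3 → N3(foll t2 [-])
[15] deliver 3→2 → ∅
[16] deliver 2→0 → N0(foll t2 [s])
[17] deliver 0→2 → N2(lead t2 [s])
[18] crash(1) → N1(✗foll t1 [s])
[19] deliver 3→1 → ∅
[20] recover(1) → N1(foll t1 [s])
[21] crash(1) → N1(✗foll t1 [s])
[22] timeout(0) → N0(cand t3 [s])
[23] recover(1) → N1(foll t1 [s])
[24] deliver 2→0 → ∅
[25] deliver 2→0 → ∅
[26] deliver 1→2 → ∅

2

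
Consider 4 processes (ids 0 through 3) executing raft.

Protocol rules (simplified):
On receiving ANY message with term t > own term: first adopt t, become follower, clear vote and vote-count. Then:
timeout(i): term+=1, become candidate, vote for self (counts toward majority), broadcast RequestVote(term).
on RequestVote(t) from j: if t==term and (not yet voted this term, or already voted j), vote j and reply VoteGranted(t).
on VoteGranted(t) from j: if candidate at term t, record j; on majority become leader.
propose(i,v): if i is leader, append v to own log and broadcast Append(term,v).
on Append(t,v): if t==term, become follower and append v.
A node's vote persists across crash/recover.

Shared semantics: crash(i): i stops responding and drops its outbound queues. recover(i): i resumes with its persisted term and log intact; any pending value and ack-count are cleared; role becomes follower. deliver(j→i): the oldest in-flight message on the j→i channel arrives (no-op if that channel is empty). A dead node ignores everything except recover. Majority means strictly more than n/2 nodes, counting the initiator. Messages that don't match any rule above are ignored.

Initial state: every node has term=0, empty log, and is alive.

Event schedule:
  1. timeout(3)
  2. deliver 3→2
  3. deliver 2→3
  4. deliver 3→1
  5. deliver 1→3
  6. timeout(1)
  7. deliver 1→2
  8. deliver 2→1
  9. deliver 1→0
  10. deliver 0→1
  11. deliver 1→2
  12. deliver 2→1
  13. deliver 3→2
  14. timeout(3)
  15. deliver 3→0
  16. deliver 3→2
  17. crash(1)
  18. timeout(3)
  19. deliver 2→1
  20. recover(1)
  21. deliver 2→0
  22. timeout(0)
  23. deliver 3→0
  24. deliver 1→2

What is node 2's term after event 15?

step 1 timeout(3): 3={cand,t=1,log=-}
step 2 deliver 3→2: 2={foll,t=1,log=-}
step 3 deliver 2→3: —
step 4 deliver 3→1: 1={foll,t=1,log=-}
step 5 deliver 1→3: 3={lead,t=1,log=-}
step 6 timeout(1): 1={cand,t=2,log=-}
step 7 deliver 1→2: 2={foll,t=2,log=-}
step 8 deliver 2→1: —
step 9 deliver 1→0: 0={foll,t=2,log=-}
step 10 deliver 0→1: 1={lead,t=2,log=-}
step 11 deliver 1→2: —
step 12 deliver 2→1: —
step 13 deliver 3→2: —
step 14 timeout(3): 3={cand,t=2,log=-}
step 15 deliver 3→0: —

2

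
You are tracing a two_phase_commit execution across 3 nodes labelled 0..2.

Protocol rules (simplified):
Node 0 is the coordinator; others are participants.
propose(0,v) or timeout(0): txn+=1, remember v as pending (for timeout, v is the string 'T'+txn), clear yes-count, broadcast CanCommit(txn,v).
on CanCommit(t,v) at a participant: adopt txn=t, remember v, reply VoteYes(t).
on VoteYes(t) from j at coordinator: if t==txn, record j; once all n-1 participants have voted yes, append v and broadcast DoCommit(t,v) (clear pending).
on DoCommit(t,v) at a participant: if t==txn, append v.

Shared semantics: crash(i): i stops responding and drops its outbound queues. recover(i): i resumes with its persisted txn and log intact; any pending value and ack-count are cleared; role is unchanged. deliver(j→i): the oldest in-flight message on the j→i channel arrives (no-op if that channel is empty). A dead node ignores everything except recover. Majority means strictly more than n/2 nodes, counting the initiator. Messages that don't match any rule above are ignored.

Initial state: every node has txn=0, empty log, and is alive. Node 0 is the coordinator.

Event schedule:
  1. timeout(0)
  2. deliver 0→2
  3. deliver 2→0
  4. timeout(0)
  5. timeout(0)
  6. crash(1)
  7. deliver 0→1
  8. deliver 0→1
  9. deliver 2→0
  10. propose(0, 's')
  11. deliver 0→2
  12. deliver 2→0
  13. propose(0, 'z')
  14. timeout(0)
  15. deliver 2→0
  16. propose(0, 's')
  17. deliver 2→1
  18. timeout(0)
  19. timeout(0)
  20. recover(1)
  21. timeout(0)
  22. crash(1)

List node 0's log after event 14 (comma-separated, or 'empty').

empty

after 1 — timeout(0): n0:coor/t1/[-]
after 2 — deliver 0→2: n2:part/t1/[-]
after 3 — deliver 2→0: ·
after 4 — timeout(0): n0:coor/t2/[-]
after 5 — timeout(0): n0:coor/t3/[-]
after 6 — crash(1): n1:✗part/t0/[-]
after 7 — deliver 0→1: ·
after 8 — deliver 0→1: ·
after 9 — deliver 2→0: ·
after 10 — propose(0,'s'): n0:coor/t4/[-]
after 11 — deliver 0→2: n2:part/t2/[-]
after 12 — deliver 2→0: ·
after 13 — propose(0,'z'): n0:coor/t5/[-]
after 14 — timeout(0): n0:coor/t6/[-]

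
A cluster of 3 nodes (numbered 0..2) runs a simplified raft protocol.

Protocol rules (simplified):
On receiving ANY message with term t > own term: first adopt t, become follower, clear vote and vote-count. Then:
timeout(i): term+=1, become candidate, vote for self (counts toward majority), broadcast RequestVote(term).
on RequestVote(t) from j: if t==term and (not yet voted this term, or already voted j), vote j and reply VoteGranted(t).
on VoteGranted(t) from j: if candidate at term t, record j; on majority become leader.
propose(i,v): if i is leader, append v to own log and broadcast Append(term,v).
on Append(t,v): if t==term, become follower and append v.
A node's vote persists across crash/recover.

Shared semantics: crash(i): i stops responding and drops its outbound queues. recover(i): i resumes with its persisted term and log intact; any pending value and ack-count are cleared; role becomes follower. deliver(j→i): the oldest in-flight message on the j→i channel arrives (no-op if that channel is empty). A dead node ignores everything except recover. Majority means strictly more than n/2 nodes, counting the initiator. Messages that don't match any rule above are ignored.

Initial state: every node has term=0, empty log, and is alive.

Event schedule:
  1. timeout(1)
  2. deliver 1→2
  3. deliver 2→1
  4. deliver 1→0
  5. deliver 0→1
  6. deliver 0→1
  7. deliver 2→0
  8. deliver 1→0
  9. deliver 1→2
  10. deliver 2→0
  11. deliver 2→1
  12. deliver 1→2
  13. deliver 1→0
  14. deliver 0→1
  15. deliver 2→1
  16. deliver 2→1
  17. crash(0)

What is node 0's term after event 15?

1

step 1 timeout(1): 1={cand,t=1,log=-}
step 2 deliver 1→2: 2={foll,t=1,log=-}
step 3 deliver 2→1: 1={lead,t=1,log=-}
step 4 deliver 1→0: 0={foll,t=1,log=-}
step 5 deliver 0→1: —
step 6 deliver 0→1: —
step 7 deliver 2→0: —
step 8 deliver 1→0: —
step 9 deliver 1→2: —
step 10 deliver 2→0: —
step 11 deliver 2→1: —
step 12 deliver 1→2: —
step 13 deliver 1→0: —
step 14 deliver 0→1: —
step 15 deliver 2→1: —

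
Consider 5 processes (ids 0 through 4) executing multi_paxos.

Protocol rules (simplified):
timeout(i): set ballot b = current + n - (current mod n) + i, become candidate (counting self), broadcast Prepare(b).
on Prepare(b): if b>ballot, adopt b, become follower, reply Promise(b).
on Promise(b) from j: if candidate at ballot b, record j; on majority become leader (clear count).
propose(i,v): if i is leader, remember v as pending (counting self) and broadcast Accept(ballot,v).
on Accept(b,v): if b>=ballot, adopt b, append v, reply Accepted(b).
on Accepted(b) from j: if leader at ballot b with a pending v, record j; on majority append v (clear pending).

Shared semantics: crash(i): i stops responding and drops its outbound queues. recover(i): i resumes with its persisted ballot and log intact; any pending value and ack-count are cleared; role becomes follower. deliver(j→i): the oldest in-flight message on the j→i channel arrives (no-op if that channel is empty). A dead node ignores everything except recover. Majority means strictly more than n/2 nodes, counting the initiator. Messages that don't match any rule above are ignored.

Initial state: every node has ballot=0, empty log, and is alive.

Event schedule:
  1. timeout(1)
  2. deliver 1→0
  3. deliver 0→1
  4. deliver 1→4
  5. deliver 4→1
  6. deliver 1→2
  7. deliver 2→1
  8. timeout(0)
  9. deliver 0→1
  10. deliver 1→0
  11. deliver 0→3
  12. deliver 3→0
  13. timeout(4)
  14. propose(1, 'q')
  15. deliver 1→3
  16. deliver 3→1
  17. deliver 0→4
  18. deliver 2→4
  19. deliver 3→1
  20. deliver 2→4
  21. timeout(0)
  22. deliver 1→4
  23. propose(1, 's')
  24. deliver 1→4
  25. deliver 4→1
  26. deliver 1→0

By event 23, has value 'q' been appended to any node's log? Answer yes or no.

no

1. timeout(1):  <1:cand b6 ->
2. deliver 1→0:  <0:foll b6 ->
3. deliver 0→1:  nop
4. deliver 1→4:  <4:foll b6 ->
5. deliver 4→1:  <1:lead b6 ->
6. deliver 1→2:  <2:foll b6 ->
7. deliver 2→1:  nop
8. timeout(0):  <0:cand b10 ->
9. deliver 0→1:  <1:foll b10 ->
10. deliver 1→0:  nop
11. deliver 0→3:  <3:foll b10 ->
12. deliver 3→0:  <0:lead b10 ->
13. timeout(4):  <4:cand b14 ->
14. propose(1,'q'):  nop
15. deliver 1→3:  nop
16. deliver 3→1:  nop
17. deliver 0→4:  nop
18. deliver 2→4:  nop
19. deliver 3→1:  nop
20. deliver 2→4:  nop
21. timeout(0):  <0:cand b15 ->
22. deliver 1→4:  nop
23. propose(1,'s'):  nop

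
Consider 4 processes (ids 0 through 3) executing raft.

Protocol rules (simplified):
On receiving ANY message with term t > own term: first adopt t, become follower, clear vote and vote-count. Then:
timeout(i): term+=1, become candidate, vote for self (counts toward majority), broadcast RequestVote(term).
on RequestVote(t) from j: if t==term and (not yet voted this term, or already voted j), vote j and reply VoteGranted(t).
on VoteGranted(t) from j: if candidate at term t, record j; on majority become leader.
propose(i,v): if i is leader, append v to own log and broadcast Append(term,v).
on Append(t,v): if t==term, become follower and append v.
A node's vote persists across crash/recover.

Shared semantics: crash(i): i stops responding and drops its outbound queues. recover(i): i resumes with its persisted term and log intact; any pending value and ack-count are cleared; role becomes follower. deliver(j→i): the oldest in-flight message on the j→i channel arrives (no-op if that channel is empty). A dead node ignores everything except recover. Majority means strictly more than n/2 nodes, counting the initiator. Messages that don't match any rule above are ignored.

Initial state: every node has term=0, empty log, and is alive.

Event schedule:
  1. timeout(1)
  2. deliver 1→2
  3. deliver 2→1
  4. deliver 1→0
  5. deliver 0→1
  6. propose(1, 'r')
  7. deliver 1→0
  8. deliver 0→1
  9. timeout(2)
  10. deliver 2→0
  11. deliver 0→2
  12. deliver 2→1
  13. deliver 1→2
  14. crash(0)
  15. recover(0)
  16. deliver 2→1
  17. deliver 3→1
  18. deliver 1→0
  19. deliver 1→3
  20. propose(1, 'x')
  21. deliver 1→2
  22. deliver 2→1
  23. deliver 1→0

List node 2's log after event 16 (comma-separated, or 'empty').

empty

e1 timeout(1): 1[cand,t=1,-]
e2 deliver 1→2: 2[foll,t=1,-]
e3 deliver 2→1: ·
e4 deliver 1→0: 0[foll,t=1,-]
e5 deliver 0→1: 1[lead,t=1,-]
e6 propose(1,'r'): 1[lead,t=1,r]
e7 deliver 1→0: 0[foll,t=1,r]
e8 deliver 0→1: ·
e9 timeout(2): 2[cand,t=2,-]
e10 deliver 2→0: 0[foll,t=2,r]
e11 deliver 0→2: ·
e12 deliver 2→1: 1[foll,t=2,r]
e13 deliver 1→2: ·
e14 crash(0): 0[✗foll,t=2,r]
e15 recover(0): 0[foll,t=2,r]
e16 deliver 2→1: ·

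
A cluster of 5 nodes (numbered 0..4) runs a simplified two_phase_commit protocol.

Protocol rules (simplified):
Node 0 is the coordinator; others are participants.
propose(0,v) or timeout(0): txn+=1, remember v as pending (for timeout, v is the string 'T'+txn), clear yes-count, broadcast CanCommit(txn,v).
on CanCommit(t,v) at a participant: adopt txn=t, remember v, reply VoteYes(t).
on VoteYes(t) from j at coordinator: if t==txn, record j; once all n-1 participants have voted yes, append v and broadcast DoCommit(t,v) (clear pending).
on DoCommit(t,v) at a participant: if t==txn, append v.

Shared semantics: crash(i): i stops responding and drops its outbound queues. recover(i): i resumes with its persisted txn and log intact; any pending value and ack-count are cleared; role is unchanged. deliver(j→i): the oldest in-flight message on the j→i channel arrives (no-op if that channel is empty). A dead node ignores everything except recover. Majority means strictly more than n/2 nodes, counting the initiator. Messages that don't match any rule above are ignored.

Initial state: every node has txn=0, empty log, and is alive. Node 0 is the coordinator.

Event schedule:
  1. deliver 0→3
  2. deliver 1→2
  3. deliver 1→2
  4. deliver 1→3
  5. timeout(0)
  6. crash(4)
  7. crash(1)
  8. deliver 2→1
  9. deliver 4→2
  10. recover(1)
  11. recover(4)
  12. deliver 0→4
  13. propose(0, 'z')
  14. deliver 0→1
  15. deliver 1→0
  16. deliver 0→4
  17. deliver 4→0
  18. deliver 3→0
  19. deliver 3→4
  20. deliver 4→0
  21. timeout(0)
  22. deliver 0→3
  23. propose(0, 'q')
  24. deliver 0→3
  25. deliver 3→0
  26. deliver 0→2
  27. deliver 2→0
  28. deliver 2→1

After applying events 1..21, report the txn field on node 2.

0

[1] deliver 0→3 → ∅
[2] deliver 1→2 → ∅
[3] deliver 1→2 → ∅
[4] deliver 1→3 → ∅
[5] timeout(0) → N0(coor t1 [-])
[6] crash(4) → N4(✗part t0 [-])
[7] crash(1) → N1(✗part t0 [-])
[8] deliver 2→1 → ∅
[9] deliver 4→2 → ∅
[10] recover(1) → N1(part t0 [-])
[11] recover(4) → N4(part t0 [-])
[12] deliver 0→4 → N4(part t1 [-])
[13] propose(0,'z') → N0(coor t2 [-])
[14] deliver 0→1 → N1(part t1 [-])
[15] deliver 1→0 → ∅
[16] deliver 0→4 → N4(part t2 [-])
[17] deliver 4→0 → ∅
[18] deliver 3→0 → ∅
[19] deliver 3→4 → ∅
[20] deliver 4→0 → ∅
[21] timeout(0) → N0(coor t3 [-])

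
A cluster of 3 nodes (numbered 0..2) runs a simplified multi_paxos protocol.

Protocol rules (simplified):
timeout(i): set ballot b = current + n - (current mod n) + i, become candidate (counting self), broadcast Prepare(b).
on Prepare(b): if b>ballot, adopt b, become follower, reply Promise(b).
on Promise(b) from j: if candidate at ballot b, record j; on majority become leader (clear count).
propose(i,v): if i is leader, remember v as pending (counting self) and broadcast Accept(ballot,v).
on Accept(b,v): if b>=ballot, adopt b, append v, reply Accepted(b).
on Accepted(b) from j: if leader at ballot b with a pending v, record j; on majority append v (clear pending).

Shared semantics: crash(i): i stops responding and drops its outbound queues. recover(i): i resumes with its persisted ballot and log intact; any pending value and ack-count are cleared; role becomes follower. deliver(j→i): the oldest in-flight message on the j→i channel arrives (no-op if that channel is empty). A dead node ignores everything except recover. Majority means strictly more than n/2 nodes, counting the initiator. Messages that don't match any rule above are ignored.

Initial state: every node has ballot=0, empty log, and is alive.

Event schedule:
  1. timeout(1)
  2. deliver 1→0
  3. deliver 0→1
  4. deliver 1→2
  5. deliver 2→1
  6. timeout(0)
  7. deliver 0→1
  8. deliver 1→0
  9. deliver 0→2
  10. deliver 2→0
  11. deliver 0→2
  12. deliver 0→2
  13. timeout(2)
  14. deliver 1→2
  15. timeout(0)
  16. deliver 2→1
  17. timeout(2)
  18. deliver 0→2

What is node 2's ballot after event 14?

step 1 timeout(1): 1={cand,b=4,log=-}
step 2 deliver 1→0: 0={foll,b=4,log=-}
step 3 deliver 0→1: 1={lead,b=4,log=-}
step 4 deliver 1→2: 2={foll,b=4,log=-}
step 5 deliver 2→1: —
step 6 timeout(0): 0={cand,b=6,log=-}
step 7 deliver 0→1: 1={foll,b=6,log=-}
step 8 deliver 1→0: 0={lead,b=6,log=-}
step 9 deliver 0→2: 2={foll,b=6,log=-}
step 10 deliver 2→0: —
step 11 deliver 0→2: —
step 12 deliver 0→2: —
step 13 timeout(2): 2={cand,b=11,log=-}
step 14 deliver 1→2: —

11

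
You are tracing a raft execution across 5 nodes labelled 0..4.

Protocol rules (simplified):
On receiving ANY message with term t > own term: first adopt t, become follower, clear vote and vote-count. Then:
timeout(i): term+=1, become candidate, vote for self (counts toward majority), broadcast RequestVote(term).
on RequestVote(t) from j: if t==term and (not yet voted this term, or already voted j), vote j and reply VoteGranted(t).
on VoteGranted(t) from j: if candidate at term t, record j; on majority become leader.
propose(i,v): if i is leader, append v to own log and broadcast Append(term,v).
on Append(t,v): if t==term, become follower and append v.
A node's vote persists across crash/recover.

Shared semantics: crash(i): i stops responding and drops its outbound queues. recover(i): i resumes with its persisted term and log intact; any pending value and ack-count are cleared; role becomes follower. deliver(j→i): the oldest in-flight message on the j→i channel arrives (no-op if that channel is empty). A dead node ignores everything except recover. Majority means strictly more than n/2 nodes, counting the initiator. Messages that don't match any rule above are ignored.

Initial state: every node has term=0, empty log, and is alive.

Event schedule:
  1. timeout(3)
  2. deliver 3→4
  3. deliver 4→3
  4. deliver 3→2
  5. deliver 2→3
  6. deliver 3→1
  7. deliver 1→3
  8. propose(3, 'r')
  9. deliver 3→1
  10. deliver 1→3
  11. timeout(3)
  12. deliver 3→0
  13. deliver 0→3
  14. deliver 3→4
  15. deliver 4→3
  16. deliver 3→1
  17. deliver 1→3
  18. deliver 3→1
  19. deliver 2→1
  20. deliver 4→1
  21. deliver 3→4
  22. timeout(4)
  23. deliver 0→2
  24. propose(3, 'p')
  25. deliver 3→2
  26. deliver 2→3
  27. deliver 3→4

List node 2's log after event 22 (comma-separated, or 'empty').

1. timeout(3):  <3:cand t1 ->
2. deliver 3→4:  <4:foll t1 ->
3. deliver 4→3:  nop
4. deliver 3→2:  <2:foll t1 ->
5. deliver 2→3:  <3:lead t1 ->
6. deliver 3→1:  <1:foll t1 ->
7. deliver 1→3:  nop
8. propose(3,'r'):  <3:lead t1 r>
9. deliver 3→1:  <1:foll t1 r>
10. deliver 1→3:  nop
11. timeout(3):  <3:cand t2 r>
12. deliver 3→0:  <0:foll t1 ->
13. deliver 0→3:  nop
14. deliver 3→4:  <4:foll t1 r>
15. deliver 4→3:  nop
16. deliver 3→1:  <1:foll t2 r>
17. deliver 1→3:  nop
18. deliver 3→1:  nop
19. deliver 2→1:  nop
20. deliver 4→1:  nop
21. deliver 3→4:  <4:foll t2 r>
22. timeout(4):  <4:cand t3 r>

empty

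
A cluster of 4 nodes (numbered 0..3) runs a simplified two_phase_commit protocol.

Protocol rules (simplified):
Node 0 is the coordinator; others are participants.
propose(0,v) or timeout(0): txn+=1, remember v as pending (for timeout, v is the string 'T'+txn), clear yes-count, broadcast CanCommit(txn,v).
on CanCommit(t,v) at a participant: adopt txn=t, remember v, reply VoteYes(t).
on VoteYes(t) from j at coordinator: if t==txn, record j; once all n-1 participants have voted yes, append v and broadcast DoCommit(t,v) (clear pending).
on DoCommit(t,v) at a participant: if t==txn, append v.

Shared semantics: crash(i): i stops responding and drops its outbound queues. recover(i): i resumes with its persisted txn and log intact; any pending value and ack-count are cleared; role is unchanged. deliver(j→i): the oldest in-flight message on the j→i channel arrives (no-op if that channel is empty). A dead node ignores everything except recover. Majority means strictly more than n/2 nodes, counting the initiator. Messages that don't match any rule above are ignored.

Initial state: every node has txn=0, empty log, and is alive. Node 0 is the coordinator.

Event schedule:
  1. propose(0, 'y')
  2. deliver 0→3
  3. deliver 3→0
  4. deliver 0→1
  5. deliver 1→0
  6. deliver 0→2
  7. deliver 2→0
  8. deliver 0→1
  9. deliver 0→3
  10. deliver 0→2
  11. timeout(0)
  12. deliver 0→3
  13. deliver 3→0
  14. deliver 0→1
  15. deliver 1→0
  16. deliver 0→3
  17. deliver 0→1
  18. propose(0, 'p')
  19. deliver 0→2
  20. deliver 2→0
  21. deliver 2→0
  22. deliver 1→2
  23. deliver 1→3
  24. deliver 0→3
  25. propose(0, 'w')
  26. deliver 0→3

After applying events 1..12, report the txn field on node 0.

after 1 — propose(0,'y'): n0:coor/t1/[-]
after 2 — deliver 0→3: n3:part/t1/[-]
after 3 — deliver 3→0: ·
after 4 — deliver 0→1: n1:part/t1/[-]
after 5 — deliver 1→0: ·
after 6 — deliver 0→2: n2:part/t1/[-]
after 7 — deliver 2→0: n0:coor/t1/[y]
after 8 — deliver 0→1: n1:part/t1/[y]
after 9 — deliver 0→3: n3:part/t1/[y]
after 10 — deliver 0→2: n2:part/t1/[y]
after 11 — timeout(0): n0:coor/t2/[y]
after 12 — deliver 0→3: n3:part/t2/[y]

2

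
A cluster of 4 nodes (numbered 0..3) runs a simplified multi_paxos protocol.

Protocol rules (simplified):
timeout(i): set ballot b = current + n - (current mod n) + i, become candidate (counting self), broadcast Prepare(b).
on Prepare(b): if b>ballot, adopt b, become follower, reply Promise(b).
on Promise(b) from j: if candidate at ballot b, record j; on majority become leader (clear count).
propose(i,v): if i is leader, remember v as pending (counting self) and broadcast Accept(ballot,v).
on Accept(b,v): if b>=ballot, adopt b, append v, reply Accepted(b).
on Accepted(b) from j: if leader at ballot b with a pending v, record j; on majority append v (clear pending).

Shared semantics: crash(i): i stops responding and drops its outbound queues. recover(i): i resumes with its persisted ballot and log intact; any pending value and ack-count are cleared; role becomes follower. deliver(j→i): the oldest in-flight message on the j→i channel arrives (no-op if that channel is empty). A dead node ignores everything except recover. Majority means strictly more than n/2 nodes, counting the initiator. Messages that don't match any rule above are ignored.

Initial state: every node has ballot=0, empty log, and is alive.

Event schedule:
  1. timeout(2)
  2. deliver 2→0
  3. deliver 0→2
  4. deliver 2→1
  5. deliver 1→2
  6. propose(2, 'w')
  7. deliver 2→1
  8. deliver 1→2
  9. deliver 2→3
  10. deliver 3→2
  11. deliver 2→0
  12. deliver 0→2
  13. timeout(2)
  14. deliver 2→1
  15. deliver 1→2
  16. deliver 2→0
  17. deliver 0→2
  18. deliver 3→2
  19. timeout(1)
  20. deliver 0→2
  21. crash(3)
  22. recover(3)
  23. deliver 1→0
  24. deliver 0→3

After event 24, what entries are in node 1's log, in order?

w

after 1 — timeout(2): n2:cand/b6/[-]
after 2 — deliver 2→0: n0:foll/b6/[-]
after 3 — deliver 0→2: ·
after 4 — deliver 2→1: n1:foll/b6/[-]
after 5 — deliver 1→2: n2:lead/b6/[-]
after 6 — propose(2,'w'): ·
after 7 — deliver 2→1: n1:foll/b6/[w]
after 8 — deliver 1→2: ·
after 9 — deliver 2→3: n3:foll/b6/[-]
after 10 — deliver 3→2: ·
after 11 — deliver 2→0: n0:foll/b6/[w]
after 12 — deliver 0→2: n2:lead/b6/[w]
after 13 — timeout(2): n2:cand/b10/[w]
after 14 — deliver 2→1: n1:foll/b10/[w]
after 15 — deliver 1→2: ·
after 16 — deliver 2→0: n0:foll/b10/[w]
after 17 — deliver 0→2: n2:lead/b10/[w]
after 18 — deliver 3→2: ·
after 19 — timeout(1): n1:cand/b13/[w]
after 20 — deliver 0→2: ·
after 21 — crash(3): n3:✗foll/b6/[-]
after 22 — recover(3): n3:foll/b6/[-]
after 23 — deliver 1→0: n0:foll/b13/[w]
after 24 — deliver 0→3: ·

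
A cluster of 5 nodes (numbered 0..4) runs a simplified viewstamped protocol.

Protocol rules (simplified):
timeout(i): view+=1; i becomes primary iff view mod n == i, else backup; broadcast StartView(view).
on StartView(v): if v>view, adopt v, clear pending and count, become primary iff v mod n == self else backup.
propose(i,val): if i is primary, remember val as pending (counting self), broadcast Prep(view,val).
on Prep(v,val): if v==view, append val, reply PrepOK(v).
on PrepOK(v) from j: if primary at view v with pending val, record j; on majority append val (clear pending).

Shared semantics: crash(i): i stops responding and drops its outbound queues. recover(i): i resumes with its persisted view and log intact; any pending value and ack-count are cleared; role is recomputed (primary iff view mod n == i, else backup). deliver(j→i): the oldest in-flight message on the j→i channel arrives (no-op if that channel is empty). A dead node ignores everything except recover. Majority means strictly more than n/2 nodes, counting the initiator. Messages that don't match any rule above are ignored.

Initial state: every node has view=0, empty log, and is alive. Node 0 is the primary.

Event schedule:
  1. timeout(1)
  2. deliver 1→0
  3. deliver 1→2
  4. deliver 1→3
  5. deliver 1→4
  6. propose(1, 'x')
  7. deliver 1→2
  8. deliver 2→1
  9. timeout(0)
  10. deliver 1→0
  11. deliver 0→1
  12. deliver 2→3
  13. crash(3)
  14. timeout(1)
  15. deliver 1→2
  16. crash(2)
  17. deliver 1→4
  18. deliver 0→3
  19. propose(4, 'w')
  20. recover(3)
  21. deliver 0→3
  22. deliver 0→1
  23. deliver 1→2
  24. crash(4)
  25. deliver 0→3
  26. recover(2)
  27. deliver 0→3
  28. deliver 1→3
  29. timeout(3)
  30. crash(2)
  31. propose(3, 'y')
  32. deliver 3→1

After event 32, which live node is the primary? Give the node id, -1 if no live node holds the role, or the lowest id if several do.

step 1 timeout(1): 1={prim,v=1,log=-}
step 2 deliver 1→0: 0={back,v=1,log=-}
step 3 deliver 1→2: 2={back,v=1,log=-}
step 4 deliver 1→3: 3={back,v=1,log=-}
step 5 deliver 1→4: 4={back,v=1,log=-}
step 6 propose(1,'x'): —
step 7 deliver 1→2: 2={back,v=1,log=x}
step 8 deliver 2→1: —
step 9 timeout(0): 0={back,v=2,log=-}
step 10 deliver 1→0: —
step 11 deliver 0→1: 1={back,v=2,log=-}
step 12 deliver 2→3: —
step 13 crash(3): 3={✗back,v=1,log=-}
step 14 timeout(1): 1={back,v=3,log=-}
step 15 deliver 1→2: 2={back,v=3,log=x}
step 16 crash(2): 2={✗back,v=3,log=x}
step 17 deliver 1→4: 4={back,v=1,log=x}
step 18 deliver 0→3: —
step 19 propose(4,'w'): —
step 20 recover(3): 3={back,v=1,log=-}
step 21 deliver 0→3: 3={back,v=2,log=-}
step 22 deliver 0→1: —
step 23 deliver 1→2: —
step 24 crash(4): 4={✗back,v=1,log=x}
step 25 deliver 0→3: —
step 26 recover(2): 2={back,v=3,log=x}
step 27 deliver 0→3: —
step 28 deliver 1→3: —
step 29 timeout(3): 3={prim,v=3,log=-}
step 30 crash(2): 2={✗back,v=3,log=x}
step 31 propose(3,'y'): —
step 32 deliver 3→1: —

3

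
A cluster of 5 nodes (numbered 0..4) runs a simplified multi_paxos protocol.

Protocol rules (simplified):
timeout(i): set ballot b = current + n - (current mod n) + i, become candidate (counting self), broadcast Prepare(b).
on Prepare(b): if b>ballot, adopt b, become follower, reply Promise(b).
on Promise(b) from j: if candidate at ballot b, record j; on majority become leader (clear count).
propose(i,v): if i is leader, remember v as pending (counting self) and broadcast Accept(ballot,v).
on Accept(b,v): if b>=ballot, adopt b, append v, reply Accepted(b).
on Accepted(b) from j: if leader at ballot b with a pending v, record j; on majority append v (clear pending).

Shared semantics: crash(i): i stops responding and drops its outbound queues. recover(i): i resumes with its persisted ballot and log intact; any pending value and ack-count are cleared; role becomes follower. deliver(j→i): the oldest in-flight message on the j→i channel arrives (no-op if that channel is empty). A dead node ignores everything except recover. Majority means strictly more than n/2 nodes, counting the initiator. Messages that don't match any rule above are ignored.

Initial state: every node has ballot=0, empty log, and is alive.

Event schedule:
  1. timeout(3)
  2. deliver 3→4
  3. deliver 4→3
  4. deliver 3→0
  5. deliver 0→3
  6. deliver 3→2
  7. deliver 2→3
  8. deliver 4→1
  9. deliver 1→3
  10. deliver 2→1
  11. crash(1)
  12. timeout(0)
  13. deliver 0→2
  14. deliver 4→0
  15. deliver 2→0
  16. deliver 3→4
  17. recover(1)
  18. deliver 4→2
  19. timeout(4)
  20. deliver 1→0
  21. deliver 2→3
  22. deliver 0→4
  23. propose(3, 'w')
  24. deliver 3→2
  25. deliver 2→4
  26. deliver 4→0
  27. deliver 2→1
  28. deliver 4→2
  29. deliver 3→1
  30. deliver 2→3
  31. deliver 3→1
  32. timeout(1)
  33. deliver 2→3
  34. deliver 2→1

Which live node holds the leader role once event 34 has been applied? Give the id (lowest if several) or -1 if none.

step 1 timeout(3): 3={cand,b=8,log=-}
step 2 deliver 3→4: 4={foll,b=8,log=-}
step 3 deliver 4→3: —
step 4 deliver 3→0: 0={foll,b=8,log=-}
step 5 deliver 0→3: 3={lead,b=8,log=-}
step 6 deliver 3→2: 2={foll,b=8,log=-}
step 7 deliver 2→3: —
step 8 deliver 4→1: —
step 9 deliver 1→3: —
step 10 deliver 2→1: —
step 11 crash(1): 1={✗foll,b=0,log=-}
step 12 timeout(0): 0={cand,b=10,log=-}
step 13 deliver 0→2: 2={foll,b=10,log=-}
step 14 deliver 4→0: —
step 15 deliver 2→0: —
step 16 deliver 3→4: —
step 17 recover(1): 1={foll,b=0,log=-}
step 18 deliver 4→2: —
step 19 timeout(4): 4={cand,b=14,log=-}
step 20 deliver 1→0: —
step 21 deliver 2→3: —
step 22 deliver 0→4: —
step 23 propose(3,'w'): —
step 24 deliver 3→2: —
step 25 deliver 2→4: —
step 26 deliver 4→0: 0={foll,b=14,log=-}
step 27 deliver 2→1: —
step 28 deliver 4→2: 2={foll,b=14,log=-}
step 29 deliver 3→1: 1={foll,b=8,log=-}
step 30 deliver 2→3: —
step 31 deliver 3→1: 1={foll,b=8,log=w}
step 32 timeout(1): 1={cand,b=11,log=w}
step 33 deliver 2→3: —
step 34 deliver 2→1: —

3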